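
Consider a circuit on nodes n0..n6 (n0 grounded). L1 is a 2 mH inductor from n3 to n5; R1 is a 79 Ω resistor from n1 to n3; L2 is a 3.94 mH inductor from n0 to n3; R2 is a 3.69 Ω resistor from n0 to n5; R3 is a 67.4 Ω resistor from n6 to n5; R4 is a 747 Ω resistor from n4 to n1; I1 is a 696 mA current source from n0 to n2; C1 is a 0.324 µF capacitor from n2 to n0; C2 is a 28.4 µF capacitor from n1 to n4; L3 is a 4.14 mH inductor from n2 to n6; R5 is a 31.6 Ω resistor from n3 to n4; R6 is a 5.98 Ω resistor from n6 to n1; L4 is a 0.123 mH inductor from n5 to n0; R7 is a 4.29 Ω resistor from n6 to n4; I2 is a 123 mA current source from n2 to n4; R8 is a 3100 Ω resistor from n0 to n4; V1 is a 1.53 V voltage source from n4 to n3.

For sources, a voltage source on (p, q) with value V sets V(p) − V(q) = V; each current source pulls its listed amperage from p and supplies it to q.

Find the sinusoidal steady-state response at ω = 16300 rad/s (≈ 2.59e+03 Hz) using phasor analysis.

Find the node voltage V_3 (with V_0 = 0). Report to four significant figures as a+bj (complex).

MNA unknowns: 6 node voltages V₁..V_6 plus 1 source current (V1)
L1: Y=0.000-0.03067j on G[3,5]
R1: Y=0.01266+0.000j on G[1,3]
L2: Y=0.000-0.01557j on G[0,3]
R2: Y=0.2710+0.000j on G[0,5]
R3: Y=0.01484+0.000j on G[6,5]
R4: Y=0.001339+0.000j on G[4,1]
I1: z[0]−=0.696, z[2]+=0.696
C1: Y=0.000+0.005281j on G[2,0]
C2: Y=0.000+0.4629j on G[1,4]
L3: Y=0.000-0.01482j on G[2,6]
R5: Y=0.03165+0.000j on G[3,4]
R6: Y=0.1672+0.000j on G[6,1]
L4: Y=0.000-0.4988j on G[5,0]
R7: Y=0.2331+0.000j on G[6,4]
I2: z[2]−=0.123, z[4]+=0.123
R8: Y=0.0003226+0.000j on G[0,4]
V1: row V4−V3=1.53, i_V1 at 4,3
solve → V1=10.62+21.74j, V2=20.08+93.01j, V3=9.262+22.53j, V4=10.79+22.53j, V5=0.6527+1.315j, V6=12.92+21.20j
aux → i_V1=0.9360-0.3983j

9.262+22.53j V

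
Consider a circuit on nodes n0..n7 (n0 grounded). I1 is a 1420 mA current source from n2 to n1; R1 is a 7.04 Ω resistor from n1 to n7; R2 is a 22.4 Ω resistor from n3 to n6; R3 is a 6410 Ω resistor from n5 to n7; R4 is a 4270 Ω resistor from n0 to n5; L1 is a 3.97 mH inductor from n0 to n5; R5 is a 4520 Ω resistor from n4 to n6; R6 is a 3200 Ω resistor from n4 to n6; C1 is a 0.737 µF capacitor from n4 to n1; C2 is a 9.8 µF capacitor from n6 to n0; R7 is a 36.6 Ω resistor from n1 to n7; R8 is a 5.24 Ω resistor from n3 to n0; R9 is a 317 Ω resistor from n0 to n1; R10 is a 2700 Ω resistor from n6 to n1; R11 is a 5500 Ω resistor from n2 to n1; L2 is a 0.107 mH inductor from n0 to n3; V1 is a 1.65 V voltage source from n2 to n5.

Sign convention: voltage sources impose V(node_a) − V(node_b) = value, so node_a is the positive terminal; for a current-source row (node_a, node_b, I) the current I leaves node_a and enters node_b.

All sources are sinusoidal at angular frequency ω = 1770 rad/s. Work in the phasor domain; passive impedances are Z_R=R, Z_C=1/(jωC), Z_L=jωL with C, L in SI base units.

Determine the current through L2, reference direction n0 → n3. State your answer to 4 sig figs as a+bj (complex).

Element admittances at ω=1770 rad/s:
  I1: injects 1.42 A into n1 (from n2)
  Y(R1) = 0.1420+0.000j S between n1,n7
  Y(R2) = 0.04464+0.000j S between n3,n6
  Y(R3) = 0.0001560+0.000j S between n5,n7
  Y(R4) = 0.0002342+0.000j S between n0,n5
  Y(L1) = 0.000-0.1423j S between n0,n5
  Y(R5) = 0.0002212+0.000j S between n4,n6
  Y(R6) = 0.0003125+0.000j S between n4,n6
  Y(C1) = 0.000+0.001304j S between n4,n1
  Y(C2) = 0.000+0.01735j S between n6,n0
  Y(R7) = 0.02732+0.000j S between n1,n7
  Y(R8) = 0.1908+0.000j S between n3,n0
  Y(R9) = 0.003155+0.000j S between n0,n1
  Y(R10) = 0.0003704+0.000j S between n6,n1
  Y(R11) = 0.0001818+0.000j S between n2,n1
  Y(L2) = 0.000-5.280j S between n0,n3
  V1: constraint V(n2)−V(n5) = 1.65
Assemble and solve the 8×8 MNA system:
  V(n1)=329.3-14.93j  V(n2)=1.648-9.199j  V(n3)=0.01101+0.04736j  V(n4)=287.7+100.5j  V(n5)=-0.001529-9.199j  V(n6)=5.659-1.053j  V(n7)=329.0-14.93j
  i(V1)=-1.360-0.001043j

-0.2500+0.05815j A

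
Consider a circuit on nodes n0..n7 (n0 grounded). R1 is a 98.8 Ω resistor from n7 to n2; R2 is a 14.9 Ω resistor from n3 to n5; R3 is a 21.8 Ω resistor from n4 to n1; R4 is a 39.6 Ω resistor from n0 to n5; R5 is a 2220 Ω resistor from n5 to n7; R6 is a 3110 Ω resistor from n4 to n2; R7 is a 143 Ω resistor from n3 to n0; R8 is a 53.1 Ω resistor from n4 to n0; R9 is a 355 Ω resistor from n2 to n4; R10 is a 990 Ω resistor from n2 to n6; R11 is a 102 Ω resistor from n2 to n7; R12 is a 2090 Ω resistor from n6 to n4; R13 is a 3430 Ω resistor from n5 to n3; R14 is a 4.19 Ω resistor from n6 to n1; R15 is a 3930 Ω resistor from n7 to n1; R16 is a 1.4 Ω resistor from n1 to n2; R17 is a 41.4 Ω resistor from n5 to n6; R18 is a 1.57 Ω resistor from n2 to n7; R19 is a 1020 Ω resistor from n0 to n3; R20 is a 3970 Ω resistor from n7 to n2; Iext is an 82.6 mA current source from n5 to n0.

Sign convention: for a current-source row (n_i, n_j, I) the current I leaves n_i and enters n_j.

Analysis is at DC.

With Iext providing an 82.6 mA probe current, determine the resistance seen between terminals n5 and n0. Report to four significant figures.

MNA unknowns: 7 node voltages V₁..V_7
R1: Y=0.01012 on G[7,2]
R2: Y=0.06711 on G[3,5]
R3: Y=0.04587 on G[4,1]
R4: Y=0.02525 on G[0,5]
R5: Y=0.0004505 on G[5,7]
R6: Y=0.0003215 on G[4,2]
R7: Y=0.006993 on G[3,0]
R8: Y=0.01883 on G[4,0]
R9: Y=0.002817 on G[2,4]
R10: Y=0.001010 on G[2,6]
R11: Y=0.009804 on G[2,7]
R12: Y=0.0004785 on G[6,4]
R13: Y=0.0002915 on G[5,3]
R14: Y=0.2387 on G[6,1]
R15: Y=0.0002545 on G[7,1]
R16: Y=0.7143 on G[1,2]
R17: Y=0.02415 on G[5,6]
R18: Y=0.6369 on G[2,7]
R19: Y=0.0009804 on G[0,3]
R20: Y=0.0002519 on G[7,2]
Iext: z[5]−=0.0826, z[0]+=0.0826
solve → V1=-1.256, V2=-1.255, V3=-1.807, V4=-0.9105, V5=-2.021, V6=-1.326, V7=-1.256

R_eq = 24.47 Ω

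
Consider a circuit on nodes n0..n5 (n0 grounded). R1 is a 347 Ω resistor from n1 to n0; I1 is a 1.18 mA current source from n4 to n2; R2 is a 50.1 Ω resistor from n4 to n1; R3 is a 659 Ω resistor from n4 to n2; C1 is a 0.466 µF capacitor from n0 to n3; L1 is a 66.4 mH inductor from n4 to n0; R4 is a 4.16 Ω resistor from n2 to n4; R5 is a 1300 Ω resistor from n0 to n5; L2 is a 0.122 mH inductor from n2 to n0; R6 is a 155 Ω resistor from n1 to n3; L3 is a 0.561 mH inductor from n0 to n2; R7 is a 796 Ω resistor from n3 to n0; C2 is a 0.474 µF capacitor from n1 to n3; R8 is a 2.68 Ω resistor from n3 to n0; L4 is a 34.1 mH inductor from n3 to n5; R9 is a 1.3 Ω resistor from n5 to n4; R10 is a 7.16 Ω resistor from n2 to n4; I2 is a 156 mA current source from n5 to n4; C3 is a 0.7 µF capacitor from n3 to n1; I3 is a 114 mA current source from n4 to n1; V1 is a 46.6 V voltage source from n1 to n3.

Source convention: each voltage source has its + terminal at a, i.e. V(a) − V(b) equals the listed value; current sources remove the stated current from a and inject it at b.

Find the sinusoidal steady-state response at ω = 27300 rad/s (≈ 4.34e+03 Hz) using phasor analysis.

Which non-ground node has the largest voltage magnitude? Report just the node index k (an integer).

1

Apply KCL at each of the 5 non-ground nodes and solve the resulting linear system.
Node n1: branches {R1, R2, R6, C2, C3, I3, V1} → V_1 = 44.32+0.1579j
Node n2: branches {I1, R3, R4, L2, L3, R10} → V_2 = 0.08458+1.988j
Node n3: branches {C1, R6, R7, C2, R8, L4, C3, V1} → V_3 = -2.283+0.1579j
Node n4: branches {I1, R2, R3, L1, R4, R9, R10, I2, I3} → V_4 = 1.986+1.907j
Node n5: branches {R5, L4, R9, I2} → V_5 = 1.779+1.911j
Source currents: i(V1)=-1.159-1.459j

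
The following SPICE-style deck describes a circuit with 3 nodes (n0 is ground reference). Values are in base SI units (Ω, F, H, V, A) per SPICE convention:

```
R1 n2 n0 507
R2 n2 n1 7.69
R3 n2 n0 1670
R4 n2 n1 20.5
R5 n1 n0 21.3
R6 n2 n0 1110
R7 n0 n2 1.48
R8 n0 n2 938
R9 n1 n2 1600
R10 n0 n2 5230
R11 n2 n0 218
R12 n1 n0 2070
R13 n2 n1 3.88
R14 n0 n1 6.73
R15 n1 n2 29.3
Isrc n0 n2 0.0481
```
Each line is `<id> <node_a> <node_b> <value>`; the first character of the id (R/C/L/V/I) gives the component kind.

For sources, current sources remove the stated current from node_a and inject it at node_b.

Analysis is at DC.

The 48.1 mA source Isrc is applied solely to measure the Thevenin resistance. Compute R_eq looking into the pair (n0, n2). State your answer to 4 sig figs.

MNA unknowns: 2 node voltages V₁..V_2
R1: Y=0.001972 on G[2,0]
R2: Y=0.1300 on G[2,1]
R3: Y=0.0005988 on G[2,0]
R4: Y=0.04878 on G[2,1]
R5: Y=0.04695 on G[1,0]
R6: Y=0.0009009 on G[2,0]
R7: Y=0.6757 on G[0,2]
R8: Y=0.001066 on G[0,2]
R9: Y=0.0006250 on G[1,2]
R10: Y=0.0001912 on G[0,2]
R11: Y=0.004587 on G[2,0]
R12: Y=0.0004831 on G[1,0]
R13: Y=0.2577 on G[2,1]
R14: Y=0.1486 on G[0,1]
R15: Y=0.03413 on G[1,2]
Isrc: z[0]−=0.0481, z[2]+=0.0481
solve → V1=0.04126, V2=0.05841

R_eq = 1.214 Ω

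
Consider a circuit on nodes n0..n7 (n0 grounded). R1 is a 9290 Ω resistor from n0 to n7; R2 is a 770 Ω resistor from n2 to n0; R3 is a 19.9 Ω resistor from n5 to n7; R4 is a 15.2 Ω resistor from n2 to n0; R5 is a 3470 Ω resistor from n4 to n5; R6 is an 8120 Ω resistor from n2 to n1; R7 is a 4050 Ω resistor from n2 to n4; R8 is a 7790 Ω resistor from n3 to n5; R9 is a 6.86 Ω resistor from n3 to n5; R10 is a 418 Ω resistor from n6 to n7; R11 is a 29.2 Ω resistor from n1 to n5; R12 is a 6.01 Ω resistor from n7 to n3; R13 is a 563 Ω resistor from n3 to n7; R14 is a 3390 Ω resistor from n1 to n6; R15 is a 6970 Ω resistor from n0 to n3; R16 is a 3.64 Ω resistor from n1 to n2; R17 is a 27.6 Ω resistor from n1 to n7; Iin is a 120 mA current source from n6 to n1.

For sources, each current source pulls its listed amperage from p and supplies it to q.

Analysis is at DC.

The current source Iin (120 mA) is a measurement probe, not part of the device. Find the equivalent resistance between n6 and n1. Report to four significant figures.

R_eq = 384.5 Ω

Element admittances at DC:
  Y(R1) = 0.0001076 S between n0,n7
  Y(R2) = 0.001299 S between n2,n0
  Y(R3) = 0.05025 S between n5,n7
  Y(R4) = 0.06579 S between n2,n0
  Y(R5) = 0.0002882 S between n4,n5
  Y(R6) = 0.0001232 S between n2,n1
  Y(R7) = 0.0002469 S between n2,n4
  Y(R8) = 0.0001284 S between n3,n5
  Y(R9) = 0.1458 S between n3,n5
  Y(R10) = 0.002392 S between n6,n7
  Y(R11) = 0.03425 S between n1,n5
  Y(R12) = 0.1664 S between n7,n3
  Y(R13) = 0.001776 S between n3,n7
  Y(R14) = 0.0002950 S between n1,n6
  Y(R15) = 0.0001435 S between n0,n3
  Y(R16) = 0.2747 S between n1,n2
  Y(R17) = 0.03623 S between n1,n7
  Iin: injects 0.12 A into n1 (from n6)
Assemble and solve the 7×7 MNA system:
  V(n1)=0.007954  V(n2)=0.005881  V(n3)=-1.500  V(n4)=-0.7036  V(n5)=-1.311  V(n6)=-46.14  V(n7)=-1.666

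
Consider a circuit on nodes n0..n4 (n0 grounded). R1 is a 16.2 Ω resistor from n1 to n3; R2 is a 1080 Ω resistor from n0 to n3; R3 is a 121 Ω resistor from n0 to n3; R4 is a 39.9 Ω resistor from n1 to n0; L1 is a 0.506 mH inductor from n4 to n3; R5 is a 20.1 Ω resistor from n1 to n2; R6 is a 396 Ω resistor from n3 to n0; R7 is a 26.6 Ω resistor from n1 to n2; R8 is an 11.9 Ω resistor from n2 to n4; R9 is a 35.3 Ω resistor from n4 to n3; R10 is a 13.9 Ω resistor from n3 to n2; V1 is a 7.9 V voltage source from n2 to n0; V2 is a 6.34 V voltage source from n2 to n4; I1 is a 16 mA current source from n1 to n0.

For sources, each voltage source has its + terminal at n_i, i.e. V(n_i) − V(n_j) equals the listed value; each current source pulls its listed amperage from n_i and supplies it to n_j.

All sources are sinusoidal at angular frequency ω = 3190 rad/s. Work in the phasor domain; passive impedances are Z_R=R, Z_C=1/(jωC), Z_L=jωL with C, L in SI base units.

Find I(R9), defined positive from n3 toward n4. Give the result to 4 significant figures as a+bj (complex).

Element admittances at ω=3190 rad/s:
  Y(R1) = 0.06173+0.000j S between n1,n3
  Y(R2) = 0.0009259+0.000j S between n0,n3
  Y(R3) = 0.008264+0.000j S between n0,n3
  Y(R4) = 0.02506+0.000j S between n1,n0
  Y(L1) = 0.000-0.6195j S between n4,n3
  Y(R5) = 0.04975+0.000j S between n1,n2
  Y(R6) = 0.002525+0.000j S between n3,n0
  Y(R7) = 0.03759+0.000j S between n1,n2
  Y(R8) = 0.08403+0.000j S between n2,n4
  Y(R9) = 0.02833+0.000j S between n4,n3
  Y(R10) = 0.07194+0.000j S between n3,n2
  V1: constraint V(n2)−V(n0) = 7.9
  V2: constraint V(n2)−V(n4) = 6.34
  I1: injects 0.016 A into n0 (from n1)
Assemble and solve the 6×6 MNA system:
  V(n1)=4.505+0.3317j  V(n2)=7.900+0.000j  V(n3)=1.789+0.9359j  V(n4)=1.560+0.000j
  i(V1)=-0.1499-0.01928j  i(V2)=-1.119+0.1156j

0.006497+0.02651j A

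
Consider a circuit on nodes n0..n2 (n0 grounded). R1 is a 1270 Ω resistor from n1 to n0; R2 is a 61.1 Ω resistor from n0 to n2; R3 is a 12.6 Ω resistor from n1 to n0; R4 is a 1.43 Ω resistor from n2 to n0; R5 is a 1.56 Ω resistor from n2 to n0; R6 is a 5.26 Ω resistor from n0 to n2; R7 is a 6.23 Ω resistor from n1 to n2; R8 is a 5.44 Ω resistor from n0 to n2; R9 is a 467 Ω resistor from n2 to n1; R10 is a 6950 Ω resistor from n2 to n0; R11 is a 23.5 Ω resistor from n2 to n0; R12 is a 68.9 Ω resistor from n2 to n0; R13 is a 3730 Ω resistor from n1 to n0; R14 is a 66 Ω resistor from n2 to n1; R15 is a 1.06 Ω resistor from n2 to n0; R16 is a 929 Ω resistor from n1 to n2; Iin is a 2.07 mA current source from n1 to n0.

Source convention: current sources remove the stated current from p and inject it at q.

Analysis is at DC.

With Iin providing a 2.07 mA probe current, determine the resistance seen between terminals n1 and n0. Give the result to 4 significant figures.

Element admittances at DC:
  Y(R1) = 0.0007874 S between n1,n0
  Y(R2) = 0.01637 S between n0,n2
  Y(R3) = 0.07937 S between n1,n0
  Y(R4) = 0.6993 S between n2,n0
  Y(R5) = 0.6410 S between n2,n0
  Y(R6) = 0.1901 S between n0,n2
  Y(R7) = 0.1605 S between n1,n2
  Y(R8) = 0.1838 S between n0,n2
  Y(R9) = 0.002141 S between n2,n1
  Y(R10) = 0.0001439 S between n2,n0
  Y(R11) = 0.04255 S between n2,n0
  Y(R12) = 0.01451 S between n2,n0
  Y(R13) = 0.0002681 S between n1,n0
  Y(R14) = 0.01515 S between n2,n1
  Y(R15) = 0.9434 S between n2,n0
  Y(R16) = 0.001076 S between n1,n2
  Iin: injects 0.00207 A into n0 (from n1)
Assemble and solve the 2×2 MNA system:
  V(n1)=-0.008336  V(n2)=-0.0005124

R_eq = 4.027 Ω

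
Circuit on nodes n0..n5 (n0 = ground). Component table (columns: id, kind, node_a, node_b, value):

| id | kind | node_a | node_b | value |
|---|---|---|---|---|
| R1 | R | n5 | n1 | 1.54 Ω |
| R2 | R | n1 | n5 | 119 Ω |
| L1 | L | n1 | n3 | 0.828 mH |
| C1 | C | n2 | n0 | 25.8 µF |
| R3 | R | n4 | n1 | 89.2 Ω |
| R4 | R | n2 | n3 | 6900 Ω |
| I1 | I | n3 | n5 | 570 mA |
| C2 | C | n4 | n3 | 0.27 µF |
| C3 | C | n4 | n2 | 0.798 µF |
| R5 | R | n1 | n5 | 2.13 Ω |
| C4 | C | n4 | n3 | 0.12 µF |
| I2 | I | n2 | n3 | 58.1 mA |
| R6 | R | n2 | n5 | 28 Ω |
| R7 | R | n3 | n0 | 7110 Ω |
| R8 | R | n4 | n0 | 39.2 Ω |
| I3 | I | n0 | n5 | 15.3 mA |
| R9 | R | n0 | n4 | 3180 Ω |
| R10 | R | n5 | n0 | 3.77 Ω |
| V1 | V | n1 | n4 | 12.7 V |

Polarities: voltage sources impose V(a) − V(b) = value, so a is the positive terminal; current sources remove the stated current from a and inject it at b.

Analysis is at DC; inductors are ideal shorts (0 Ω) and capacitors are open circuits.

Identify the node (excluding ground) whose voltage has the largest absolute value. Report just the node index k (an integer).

MNA unknowns: 5 node voltages V₁..V_5 plus 2 source currents (L1, V1)
R1: Y=0.6494 on G[5,1]
R2: Y=0.008403 on G[1,5]
L1: row V1−V3=0, i_L1 at 1,3
C1: Y=0.000 on G[2,0]
R3: Y=0.01121 on G[4,1]
R4: Y=0.0001449 on G[2,3]
I1: z[3]−=0.57, z[5]+=0.57
C2: Y=0.000 on G[4,3]
C3: Y=0.000 on G[4,2]
R5: Y=0.4695 on G[1,5]
C4: Y=0.000 on G[4,3]
I2: z[2]−=0.0581, z[3]+=0.0581
R6: Y=0.03571 on G[2,5]
R7: Y=0.0001406 on G[3,0]
R8: Y=0.02551 on G[4,0]
I3: z[0]−=0.0153, z[5]+=0.0153
R9: Y=0.0003145 on G[0,4]
R10: Y=0.2653 on G[5,0]
V1: row V1−V4=12.7, i_V1 at 1,4
solve → V1=1.009, V2=-0.4256, V3=1.009, V4=-11.69, V5=1.195
aux → i_L1=0.5122, i_V1=-0.4443

4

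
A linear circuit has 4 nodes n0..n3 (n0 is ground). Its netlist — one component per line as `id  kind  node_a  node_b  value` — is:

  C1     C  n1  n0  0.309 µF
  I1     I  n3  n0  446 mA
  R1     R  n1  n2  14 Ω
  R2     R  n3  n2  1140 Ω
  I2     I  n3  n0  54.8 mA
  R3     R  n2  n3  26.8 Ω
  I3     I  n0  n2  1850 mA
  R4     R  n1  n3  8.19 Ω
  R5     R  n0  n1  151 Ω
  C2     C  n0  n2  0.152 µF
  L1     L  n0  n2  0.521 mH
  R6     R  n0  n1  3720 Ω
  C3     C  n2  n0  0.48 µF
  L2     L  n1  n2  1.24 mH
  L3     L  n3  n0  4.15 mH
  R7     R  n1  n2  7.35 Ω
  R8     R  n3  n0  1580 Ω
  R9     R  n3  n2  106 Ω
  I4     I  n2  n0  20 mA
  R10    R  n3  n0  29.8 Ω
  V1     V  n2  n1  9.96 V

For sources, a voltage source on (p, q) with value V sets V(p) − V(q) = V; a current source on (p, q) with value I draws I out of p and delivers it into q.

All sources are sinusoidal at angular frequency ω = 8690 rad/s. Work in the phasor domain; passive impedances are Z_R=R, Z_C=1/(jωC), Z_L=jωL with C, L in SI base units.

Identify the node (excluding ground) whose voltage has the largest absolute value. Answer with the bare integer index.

Element admittances at ω=8690 rad/s:
  Y(C1) = 0.000+0.002685j S between n1,n0
  I1: injects 0.446 A into n0 (from n3)
  Y(R1) = 0.07143+0.000j S between n1,n2
  Y(R2) = 0.0008772+0.000j S between n3,n2
  I2: injects 0.0548 A into n0 (from n3)
  Y(R3) = 0.03731+0.000j S between n2,n3
  I3: injects 1.85 A into n2 (from n0)
  Y(R4) = 0.1221+0.000j S between n1,n3
  Y(R5) = 0.006623+0.000j S between n0,n1
  Y(C2) = 0.000+0.001321j S between n0,n2
  Y(L1) = 0.000-0.2209j S between n0,n2
  Y(R6) = 0.0002688+0.000j S between n0,n1
  Y(C3) = 0.000+0.004171j S between n2,n0
  Y(L2) = 0.000-0.09280j S between n1,n2
  Y(L3) = 0.000-0.02773j S between n3,n0
  Y(R7) = 0.1361+0.000j S between n1,n2
  Y(R8) = 0.0006329+0.000j S between n3,n0
  Y(R9) = 0.009434+0.000j S between n3,n2
  I4: injects 0.02 A into n0 (from n2)
  Y(R10) = 0.03356+0.000j S between n3,n0
  V1: constraint V(n2)−V(n1) = 9.96
Assemble and solve the 4×4 MNA system:
  V(n1)=-8.091+7.086j  V(n2)=1.869+7.086j  V(n3)=-7.527+4.874j
  i(V1)=-2.210+1.221j

1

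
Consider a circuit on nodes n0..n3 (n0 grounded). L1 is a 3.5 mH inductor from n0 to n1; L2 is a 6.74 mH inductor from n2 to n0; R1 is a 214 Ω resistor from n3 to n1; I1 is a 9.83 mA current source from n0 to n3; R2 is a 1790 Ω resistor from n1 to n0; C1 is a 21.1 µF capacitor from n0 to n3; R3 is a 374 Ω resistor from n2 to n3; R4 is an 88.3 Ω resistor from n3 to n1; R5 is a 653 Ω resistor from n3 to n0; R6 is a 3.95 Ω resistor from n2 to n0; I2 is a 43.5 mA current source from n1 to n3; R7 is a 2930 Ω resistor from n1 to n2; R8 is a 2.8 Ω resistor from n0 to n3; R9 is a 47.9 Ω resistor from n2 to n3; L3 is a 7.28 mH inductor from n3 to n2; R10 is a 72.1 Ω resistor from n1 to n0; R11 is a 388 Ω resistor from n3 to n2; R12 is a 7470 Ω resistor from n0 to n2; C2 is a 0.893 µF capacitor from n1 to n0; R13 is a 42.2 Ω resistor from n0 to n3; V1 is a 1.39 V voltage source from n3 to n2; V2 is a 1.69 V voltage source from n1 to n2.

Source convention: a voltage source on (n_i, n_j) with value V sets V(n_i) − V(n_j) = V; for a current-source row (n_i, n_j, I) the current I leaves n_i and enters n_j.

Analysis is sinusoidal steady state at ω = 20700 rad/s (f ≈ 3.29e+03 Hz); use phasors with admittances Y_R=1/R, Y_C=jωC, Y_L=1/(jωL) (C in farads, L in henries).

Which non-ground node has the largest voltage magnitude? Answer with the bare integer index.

2

Element admittances at ω=20700 rad/s:
  Y(L1) = 0.000-0.01380j S between n0,n1
  Y(L2) = 0.000-0.007168j S between n2,n0
  Y(R1) = 0.004673+0.000j S between n3,n1
  I1: injects 0.00983 A into n3 (from n0)
  Y(R2) = 0.0005587+0.000j S between n1,n0
  Y(C1) = 0.000+0.4368j S between n0,n3
  Y(R3) = 0.002674+0.000j S between n2,n3
  Y(R4) = 0.01133+0.000j S between n3,n1
  Y(R5) = 0.001531+0.000j S between n3,n0
  Y(R6) = 0.2532+0.000j S between n2,n0
  I2: injects 0.0435 A into n3 (from n1)
  Y(R7) = 0.0003413+0.000j S between n1,n2
  Y(R8) = 0.3571+0.000j S between n0,n3
  Y(R9) = 0.02088+0.000j S between n2,n3
  Y(L3) = 0.000-0.006636j S between n3,n2
  Y(R10) = 0.01387+0.000j S between n1,n0
  Y(R11) = 0.002577+0.000j S between n3,n2
  Y(R12) = 0.0001339+0.000j S between n0,n2
  Y(C2) = 0.000+0.01849j S between n1,n0
  Y(R13) = 0.02370+0.000j S between n0,n3
  V1: constraint V(n3)−V(n2) = 1.39
  V2: constraint V(n1)−V(n2) = 1.69
Assemble and solve the 5×5 MNA system:
  V(n1)=0.6722-0.2662j  V(n2)=-1.018-0.2662j  V(n3)=0.3722-0.2662j
  i(V1)=-0.2368-0.05159j  i(V2)=-0.05982+0.0006924j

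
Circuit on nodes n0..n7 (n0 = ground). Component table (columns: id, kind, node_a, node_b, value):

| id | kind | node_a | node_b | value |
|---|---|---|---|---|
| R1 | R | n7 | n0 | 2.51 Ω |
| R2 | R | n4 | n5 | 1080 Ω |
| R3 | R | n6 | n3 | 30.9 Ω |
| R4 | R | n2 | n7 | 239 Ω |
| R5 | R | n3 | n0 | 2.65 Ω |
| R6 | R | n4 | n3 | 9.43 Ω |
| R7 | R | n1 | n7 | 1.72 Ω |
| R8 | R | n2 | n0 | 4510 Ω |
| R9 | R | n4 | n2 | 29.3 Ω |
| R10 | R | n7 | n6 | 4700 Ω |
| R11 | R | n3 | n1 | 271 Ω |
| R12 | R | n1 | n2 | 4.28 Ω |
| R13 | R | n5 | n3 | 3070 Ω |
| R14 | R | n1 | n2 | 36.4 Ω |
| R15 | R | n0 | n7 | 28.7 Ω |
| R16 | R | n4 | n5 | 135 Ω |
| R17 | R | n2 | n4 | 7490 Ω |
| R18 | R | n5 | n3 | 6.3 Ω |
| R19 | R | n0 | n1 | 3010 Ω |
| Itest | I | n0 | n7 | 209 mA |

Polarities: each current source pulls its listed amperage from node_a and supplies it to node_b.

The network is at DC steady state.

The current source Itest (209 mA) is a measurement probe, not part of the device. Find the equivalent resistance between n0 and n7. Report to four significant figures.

MNA unknowns: 7 node voltages V₁..V_7
R1: Y=0.3984 on G[7,0]
R2: Y=0.0009259 on G[4,5]
R3: Y=0.03236 on G[6,3]
R4: Y=0.004184 on G[2,7]
R5: Y=0.3774 on G[3,0]
R6: Y=0.1060 on G[4,3]
R7: Y=0.5814 on G[1,7]
R8: Y=0.0002217 on G[2,0]
R9: Y=0.03413 on G[4,2]
R10: Y=0.0002128 on G[7,6]
R11: Y=0.003690 on G[3,1]
R12: Y=0.2336 on G[1,2]
R13: Y=0.0003257 on G[5,3]
R14: Y=0.02747 on G[1,2]
R15: Y=0.03484 on G[0,7]
R16: Y=0.007407 on G[4,5]
R17: Y=0.0001335 on G[2,4]
R18: Y=0.1587 on G[5,3]
R19: Y=0.0003322 on G[0,1]
Itest: z[0]−=0.209, z[7]+=0.209
solve → V1=0.4364, V2=0.3997, V3=0.03002, V4=0.1155, V5=0.03427, V6=0.03280, V7=0.4557

R_eq = 2.180 Ω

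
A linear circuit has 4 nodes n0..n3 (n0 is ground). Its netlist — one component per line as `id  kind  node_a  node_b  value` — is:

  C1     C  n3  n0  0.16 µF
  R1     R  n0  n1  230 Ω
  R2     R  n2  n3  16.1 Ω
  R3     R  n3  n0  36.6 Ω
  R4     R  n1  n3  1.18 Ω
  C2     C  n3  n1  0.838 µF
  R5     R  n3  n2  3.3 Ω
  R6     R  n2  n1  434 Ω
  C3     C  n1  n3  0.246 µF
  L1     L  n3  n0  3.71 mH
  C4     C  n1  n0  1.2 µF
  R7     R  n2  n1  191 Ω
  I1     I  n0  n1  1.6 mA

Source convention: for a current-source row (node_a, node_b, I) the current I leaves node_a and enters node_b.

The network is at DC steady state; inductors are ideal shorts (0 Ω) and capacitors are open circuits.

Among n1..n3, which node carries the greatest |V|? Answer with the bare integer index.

1

Element admittances at DC:
  Y(C1) = 0.000 S between n3,n0
  Y(R1) = 0.004348 S between n0,n1
  Y(R2) = 0.06211 S between n2,n3
  Y(R3) = 0.02732 S between n3,n0
  Y(R4) = 0.8475 S between n1,n3
  Y(C2) = 0.000 S between n3,n1
  Y(R5) = 0.3030 S between n3,n2
  Y(R6) = 0.002304 S between n2,n1
  Y(C3) = 0.000 S between n1,n3
  L1: short n3↔n0 (DC inductor)
  Y(C4) = 0.000 S between n1,n0
  Y(R7) = 0.005236 S between n2,n1
  I1: injects 0.0016 A into n1 (from n0)
Assemble and solve the 4×4 MNA system:
  V(n1)=0.001862  V(n2)=3.767e-05  V(n3)=0.000
  i(L1)=0.001592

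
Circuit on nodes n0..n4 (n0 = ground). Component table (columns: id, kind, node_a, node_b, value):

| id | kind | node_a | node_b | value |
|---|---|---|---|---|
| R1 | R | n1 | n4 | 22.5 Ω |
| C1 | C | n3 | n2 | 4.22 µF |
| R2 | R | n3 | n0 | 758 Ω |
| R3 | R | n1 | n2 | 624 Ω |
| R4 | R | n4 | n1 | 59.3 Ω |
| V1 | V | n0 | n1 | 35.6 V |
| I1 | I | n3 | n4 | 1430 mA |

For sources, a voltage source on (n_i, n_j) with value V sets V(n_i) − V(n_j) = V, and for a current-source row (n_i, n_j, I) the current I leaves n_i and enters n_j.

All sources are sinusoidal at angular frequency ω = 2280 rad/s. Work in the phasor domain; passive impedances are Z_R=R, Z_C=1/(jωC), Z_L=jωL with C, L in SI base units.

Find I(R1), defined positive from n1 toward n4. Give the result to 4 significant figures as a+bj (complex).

-1.037+0.000j A

MNA unknowns: 4 node voltages V₁..V_4 plus 1 source current (V1)
R1: Y=0.04444+0.000j on G[1,4]
C1: Y=0.000+0.009622j on G[3,2]
R2: Y=0.001319+0.000j on G[3,0]
R3: Y=0.001603+0.000j on G[1,2]
R4: Y=0.01686+0.000j on G[4,1]
V1: row V0−V1=35.6, i_V1 at 0,1
I1: z[3]−=1.43, z[4]+=1.43
solve → V1=-35.60+0.000j, V2=-506.3-35.40j, V3=-512.2+43.00j, V4=-12.28+0.000j
aux → i_V1=-0.6757+0.05673j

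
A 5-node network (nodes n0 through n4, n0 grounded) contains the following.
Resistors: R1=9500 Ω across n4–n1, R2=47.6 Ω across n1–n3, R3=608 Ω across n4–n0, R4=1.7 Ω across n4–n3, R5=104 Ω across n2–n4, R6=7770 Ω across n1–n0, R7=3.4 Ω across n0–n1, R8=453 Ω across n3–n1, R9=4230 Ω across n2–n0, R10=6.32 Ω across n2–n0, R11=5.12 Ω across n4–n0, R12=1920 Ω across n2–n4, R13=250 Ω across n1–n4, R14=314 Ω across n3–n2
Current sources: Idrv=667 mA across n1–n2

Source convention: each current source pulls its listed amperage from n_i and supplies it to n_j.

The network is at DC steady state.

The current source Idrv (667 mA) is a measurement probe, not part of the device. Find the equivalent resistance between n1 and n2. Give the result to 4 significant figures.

Element admittances at DC:
  Y(R1) = 0.0001053 S between n4,n1
  Y(R2) = 0.02101 S between n1,n3
  Y(R3) = 0.001645 S between n4,n0
  Y(R4) = 0.5882 S between n4,n3
  Y(R5) = 0.009615 S between n2,n4
  Y(R6) = 0.0001287 S between n1,n0
  Y(R7) = 0.2941 S between n0,n1
  Y(R8) = 0.002208 S between n3,n1
  Y(R9) = 0.0002364 S between n2,n0
  Y(R10) = 0.1582 S between n2,n0
  Y(R11) = 0.1953 S between n4,n0
  Y(R12) = 0.0005208 S between n2,n4
  Y(R13) = 0.004000 S between n1,n4
  Y(R14) = 0.003185 S between n3,n2
  Idrv: injects 0.667 A into n2 (from n1)
Assemble and solve the 4×4 MNA system:
  V(n1)=-2.080  V(n2)=3.881  V(n3)=-0.07295  V(n4)=-0.01516

R_eq = 8.936 Ω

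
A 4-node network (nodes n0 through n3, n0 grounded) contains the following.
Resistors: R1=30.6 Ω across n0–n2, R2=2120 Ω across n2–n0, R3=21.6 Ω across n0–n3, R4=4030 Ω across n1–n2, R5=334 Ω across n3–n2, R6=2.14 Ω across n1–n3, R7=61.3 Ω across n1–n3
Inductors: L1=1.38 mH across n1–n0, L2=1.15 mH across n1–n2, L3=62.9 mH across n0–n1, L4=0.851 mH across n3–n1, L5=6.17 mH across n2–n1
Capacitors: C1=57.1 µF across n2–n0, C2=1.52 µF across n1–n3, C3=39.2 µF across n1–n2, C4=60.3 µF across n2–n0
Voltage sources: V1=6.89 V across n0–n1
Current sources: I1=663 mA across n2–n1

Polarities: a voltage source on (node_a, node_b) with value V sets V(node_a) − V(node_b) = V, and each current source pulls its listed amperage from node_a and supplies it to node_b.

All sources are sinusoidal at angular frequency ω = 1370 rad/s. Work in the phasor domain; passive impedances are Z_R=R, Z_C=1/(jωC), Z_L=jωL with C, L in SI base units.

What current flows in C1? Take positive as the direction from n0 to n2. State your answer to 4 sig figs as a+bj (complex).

-0.05194+0.7036j A

Apply KCL at each of the 3 non-ground nodes and solve the resulting linear system.
Node n1: branches {L1, L2, R4, L3, R6, C2, L4, R7, C3, L5, V1, I1} → V_1 = -6.890+0.000j
Node n2: branches {R1, R2, L2, R4, C1, R5, C3, C4, L5, I1} → V_2 = -8.994-0.6639j
Node n3: branches {R3, R5, R6, C2, L4, R7} → V_3 = -6.724+0.2623j
Source currents: i(V1)=-0.5027+2.268j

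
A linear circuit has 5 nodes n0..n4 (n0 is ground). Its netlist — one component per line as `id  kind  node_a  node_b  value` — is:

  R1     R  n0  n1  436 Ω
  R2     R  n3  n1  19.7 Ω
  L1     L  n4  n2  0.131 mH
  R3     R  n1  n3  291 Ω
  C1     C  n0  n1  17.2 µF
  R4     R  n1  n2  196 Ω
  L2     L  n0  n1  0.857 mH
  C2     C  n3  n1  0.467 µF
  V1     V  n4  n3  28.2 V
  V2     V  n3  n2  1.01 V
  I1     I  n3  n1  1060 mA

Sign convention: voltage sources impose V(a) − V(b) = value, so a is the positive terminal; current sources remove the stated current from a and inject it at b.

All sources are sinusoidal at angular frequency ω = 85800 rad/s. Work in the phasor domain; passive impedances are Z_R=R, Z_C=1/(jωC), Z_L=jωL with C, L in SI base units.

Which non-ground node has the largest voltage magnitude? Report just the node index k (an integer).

Element admittances at ω=85800 rad/s:
  Y(R1) = 0.002294+0.000j S between n0,n1
  Y(R2) = 0.05076+0.000j S between n3,n1
  Y(L1) = 0.000-0.08897j S between n4,n2
  Y(R3) = 0.003436+0.000j S between n1,n3
  Y(C1) = 0.000+1.476j S between n0,n1
  Y(R4) = 0.005102+0.000j S between n1,n2
  Y(L2) = 0.000-0.01360j S between n0,n1
  Y(C2) = 0.000+0.04007j S between n3,n1
  V1: constraint V(n4)−V(n3) = 28.2
  V2: constraint V(n3)−V(n2) = 1.01
  I1: injects 1.06 A into n1 (from n3)
Assemble and solve the 6×6 MNA system:
  V(n1)=0.000+0.000j  V(n2)=-13.22+8.252j  V(n3)=-12.21+8.252j  V(n4)=15.99+8.252j
  i(V1)=0.000+2.599j  i(V2)=-0.06746+2.641j

4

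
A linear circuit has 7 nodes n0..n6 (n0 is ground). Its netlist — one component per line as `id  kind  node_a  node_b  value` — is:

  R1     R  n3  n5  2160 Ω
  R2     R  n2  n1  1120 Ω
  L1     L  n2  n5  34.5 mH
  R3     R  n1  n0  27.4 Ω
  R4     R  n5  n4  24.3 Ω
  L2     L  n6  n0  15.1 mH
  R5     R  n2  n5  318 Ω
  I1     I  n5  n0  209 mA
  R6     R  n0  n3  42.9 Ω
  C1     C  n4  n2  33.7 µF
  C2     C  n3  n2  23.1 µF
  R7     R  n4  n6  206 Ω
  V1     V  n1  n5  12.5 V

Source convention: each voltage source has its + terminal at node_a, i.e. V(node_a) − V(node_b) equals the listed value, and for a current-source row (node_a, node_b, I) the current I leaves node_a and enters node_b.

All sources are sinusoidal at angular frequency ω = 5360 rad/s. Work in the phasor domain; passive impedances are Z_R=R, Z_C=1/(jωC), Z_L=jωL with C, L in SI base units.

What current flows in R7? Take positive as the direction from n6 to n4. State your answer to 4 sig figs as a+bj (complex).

0.03151-0.01785j A

Apply KCL at each of the 6 non-ground nodes and solve the resulting linear system.
Node n1: branches {R2, R3, V1} → V_1 = -0.1269+0.2411j
Node n2: branches {R2, L1, R5, C1, C2} → V_2 = -7.636+0.2331j
Node n3: branches {R1, R6, C2} → V_3 = -7.416-1.143j
Node n4: branches {R4, C1, R7} → V_4 = -7.937+1.127j
Node n5: branches {R1, L1, R4, R5, I1, V1} → V_5 = -12.63+0.2411j
Node n6: branches {L2, R7} → V_6 = -1.445-2.551j
Source currents: i(V1)=-0.002075-0.008808j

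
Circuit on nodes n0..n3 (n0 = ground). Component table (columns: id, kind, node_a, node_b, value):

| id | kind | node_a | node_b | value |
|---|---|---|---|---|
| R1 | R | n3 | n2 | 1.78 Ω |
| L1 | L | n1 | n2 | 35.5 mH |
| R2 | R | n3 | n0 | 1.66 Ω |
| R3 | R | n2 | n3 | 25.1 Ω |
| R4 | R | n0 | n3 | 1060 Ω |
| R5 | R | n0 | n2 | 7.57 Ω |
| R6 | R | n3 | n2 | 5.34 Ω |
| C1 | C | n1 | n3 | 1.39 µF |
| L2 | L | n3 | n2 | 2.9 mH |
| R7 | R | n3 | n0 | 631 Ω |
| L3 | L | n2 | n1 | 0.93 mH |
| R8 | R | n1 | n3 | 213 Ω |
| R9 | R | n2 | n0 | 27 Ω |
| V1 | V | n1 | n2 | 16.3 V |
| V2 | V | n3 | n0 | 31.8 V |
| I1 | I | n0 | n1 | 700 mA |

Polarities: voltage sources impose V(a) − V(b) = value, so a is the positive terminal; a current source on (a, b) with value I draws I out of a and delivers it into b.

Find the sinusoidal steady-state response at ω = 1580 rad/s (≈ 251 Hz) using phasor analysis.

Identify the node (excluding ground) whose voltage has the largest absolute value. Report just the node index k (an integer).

1

MNA unknowns: 3 node voltages V₁..V_3 plus 2 source currents (V1, V2)
R1: Y=0.5618+0.000j on G[3,2]
L1: Y=0.000-0.01783j on G[1,2]
R2: Y=0.6024+0.000j on G[3,0]
R3: Y=0.03984+0.000j on G[2,3]
R4: Y=0.0009434+0.000j on G[0,3]
R5: Y=0.1321+0.000j on G[0,2]
R6: Y=0.1873+0.000j on G[3,2]
C1: Y=0.000+0.002196j on G[1,3]
L2: Y=0.000-0.2182j on G[3,2]
R7: Y=0.001585+0.000j on G[3,0]
L3: Y=0.000-0.6805j on G[2,1]
R8: Y=0.004695+0.000j on G[1,3]
R9: Y=0.03704+0.000j on G[2,0]
V1: row V1−V2=16.3, i_V1 at 1,2
V2: row V3−V0=31.8, i_V2 at 3,0
I1: z[0]−=0.7, z[1]+=0.7
solve → V1=43.41-1.091j, V2=27.11-1.091j, V3=31.80+0.000j
aux → i_V1=0.6431+11.36j, i_V2=-23.12+0.1845j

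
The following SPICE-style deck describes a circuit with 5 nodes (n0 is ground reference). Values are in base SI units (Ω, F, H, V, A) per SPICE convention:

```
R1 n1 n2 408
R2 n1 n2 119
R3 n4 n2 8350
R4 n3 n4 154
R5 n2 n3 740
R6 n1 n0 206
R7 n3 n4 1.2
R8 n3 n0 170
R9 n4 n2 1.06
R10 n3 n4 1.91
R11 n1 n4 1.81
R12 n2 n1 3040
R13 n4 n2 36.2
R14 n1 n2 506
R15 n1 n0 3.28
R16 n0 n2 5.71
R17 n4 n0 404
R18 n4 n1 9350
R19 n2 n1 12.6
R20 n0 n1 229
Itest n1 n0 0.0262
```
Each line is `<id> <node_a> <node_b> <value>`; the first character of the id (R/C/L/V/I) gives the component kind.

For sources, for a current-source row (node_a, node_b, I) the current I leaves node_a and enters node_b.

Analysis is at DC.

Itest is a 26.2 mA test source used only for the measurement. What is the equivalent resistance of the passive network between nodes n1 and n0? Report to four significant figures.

R_eq = 2.246 Ω

Apply KCL at each of the 4 non-ground nodes and solve the resulting linear system.
Node n1: branches {R1, R2, R6, R11, R12, R14, R15, R18, R19, R20, Itest} → V_1 = -0.05884
Node n2: branches {R1, R2, R3, R5, R9, R12, R13, R14, R16, R19} → V_2 = -0.04181
Node n3: branches {R4, R5, R7, R8, R10} → V_3 = -0.04751
Node n4: branches {R3, R4, R7, R9, R10, R11, R13, R17, R18} → V_4 = -0.04772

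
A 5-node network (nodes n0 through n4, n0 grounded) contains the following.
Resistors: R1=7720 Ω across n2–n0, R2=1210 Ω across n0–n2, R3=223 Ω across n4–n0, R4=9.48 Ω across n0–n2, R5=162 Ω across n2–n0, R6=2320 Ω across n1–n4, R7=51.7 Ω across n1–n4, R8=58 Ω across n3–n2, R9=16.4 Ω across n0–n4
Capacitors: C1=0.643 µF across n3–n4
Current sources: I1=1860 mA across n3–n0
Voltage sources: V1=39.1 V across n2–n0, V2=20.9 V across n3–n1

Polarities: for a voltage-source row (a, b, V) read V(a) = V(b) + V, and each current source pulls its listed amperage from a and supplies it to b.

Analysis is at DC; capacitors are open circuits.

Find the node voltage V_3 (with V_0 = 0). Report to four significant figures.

-26.78 V

Element admittances at DC:
  Y(R1) = 0.0001295 S between n2,n0
  Y(C1) = 0.000 S between n3,n4
  Y(R2) = 0.0008264 S between n0,n2
  Y(R3) = 0.004484 S between n4,n0
  I1: injects 1.86 A into n0 (from n3)
  Y(R4) = 0.1055 S between n0,n2
  Y(R5) = 0.006173 S between n2,n0
  Y(R6) = 0.0004310 S between n1,n4
  Y(R7) = 0.01934 S between n1,n4
  Y(R8) = 0.01724 S between n3,n2
  Y(R9) = 0.06098 S between n0,n4
  V1: constraint V(n2)−V(n0) = 39.1
  V2: constraint V(n3)−V(n1) = 20.9
Assemble and solve the 6×6 MNA system:
  V(n1)=-47.68  V(n2)=39.10  V(n3)=-26.78  V(n4)=-11.06
  i(V1)=-5.539  i(V2)=-0.7241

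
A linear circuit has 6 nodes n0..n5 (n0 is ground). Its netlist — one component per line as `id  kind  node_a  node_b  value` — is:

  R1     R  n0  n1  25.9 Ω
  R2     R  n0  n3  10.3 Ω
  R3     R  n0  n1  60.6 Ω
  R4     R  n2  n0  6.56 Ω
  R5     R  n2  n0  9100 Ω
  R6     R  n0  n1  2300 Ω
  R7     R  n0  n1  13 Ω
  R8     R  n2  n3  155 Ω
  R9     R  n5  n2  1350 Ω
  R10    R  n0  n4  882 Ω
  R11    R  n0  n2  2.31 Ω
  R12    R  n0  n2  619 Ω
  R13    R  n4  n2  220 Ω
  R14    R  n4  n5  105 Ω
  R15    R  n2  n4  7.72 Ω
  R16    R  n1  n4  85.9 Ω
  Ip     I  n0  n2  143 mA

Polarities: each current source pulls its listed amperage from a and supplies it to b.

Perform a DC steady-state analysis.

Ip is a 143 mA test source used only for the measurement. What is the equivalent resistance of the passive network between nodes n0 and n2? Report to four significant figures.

MNA unknowns: 5 node voltages V₁..V_5
R1: Y=0.03861 on G[0,1]
R2: Y=0.09709 on G[0,3]
R3: Y=0.01650 on G[0,1]
R4: Y=0.1524 on G[2,0]
R5: Y=0.0001099 on G[2,0]
R6: Y=0.0004348 on G[0,1]
R7: Y=0.07692 on G[0,1]
R8: Y=0.006452 on G[2,3]
R9: Y=0.0007407 on G[5,2]
R10: Y=0.001134 on G[0,4]
R11: Y=0.4329 on G[0,2]
R12: Y=0.001616 on G[0,2]
R13: Y=0.004545 on G[4,2]
R14: Y=0.009524 on G[4,5]
R15: Y=0.1295 on G[2,4]
R16: Y=0.01164 on G[1,4]
Ip: z[0]−=0.143, z[2]+=0.143
solve → V1=0.01758, V2=0.2368, V3=0.01475, V4=0.2176, V5=0.2190

R_eq = 1.656 Ω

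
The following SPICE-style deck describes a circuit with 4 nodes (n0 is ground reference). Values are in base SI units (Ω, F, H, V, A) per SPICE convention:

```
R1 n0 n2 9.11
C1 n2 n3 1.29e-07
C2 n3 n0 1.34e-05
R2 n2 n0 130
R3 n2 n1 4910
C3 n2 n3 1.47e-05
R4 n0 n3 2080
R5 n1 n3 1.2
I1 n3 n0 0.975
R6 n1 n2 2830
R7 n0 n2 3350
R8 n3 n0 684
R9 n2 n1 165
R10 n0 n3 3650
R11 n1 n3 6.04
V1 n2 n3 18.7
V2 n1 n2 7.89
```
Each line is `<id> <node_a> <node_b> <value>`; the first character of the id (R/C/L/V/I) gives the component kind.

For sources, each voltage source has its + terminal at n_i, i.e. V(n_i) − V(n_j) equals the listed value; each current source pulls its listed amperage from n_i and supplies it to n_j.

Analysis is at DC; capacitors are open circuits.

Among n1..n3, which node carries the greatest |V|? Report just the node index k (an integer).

Element admittances at DC:
  Y(R1) = 0.1098 S between n0,n2
  Y(C1) = 0.000 S between n2,n3
  Y(C2) = 0.000 S between n3,n0
  Y(R2) = 0.007692 S between n2,n0
  Y(R3) = 0.0002037 S between n2,n1
  Y(C3) = 0.000 S between n2,n3
  Y(R4) = 0.0004808 S between n0,n3
  Y(R5) = 0.8333 S between n1,n3
  I1: injects 0.975 A into n0 (from n3)
  Y(R6) = 0.0003534 S between n1,n2
  Y(R7) = 0.0002985 S between n0,n2
  Y(R8) = 0.001462 S between n3,n0
  Y(R9) = 0.006061 S between n2,n1
  Y(R10) = 0.0002740 S between n0,n3
  Y(R11) = 0.1656 S between n1,n3
  V1: constraint V(n2)−V(n3) = 18.7
  V2: constraint V(n1)−V(n2) = 7.89
Assemble and solve the 5×5 MNA system:
  V(n1)=0.1090  V(n2)=-7.781  V(n3)=-26.48
  i(V1)=-25.64  i(V2)=-26.61

3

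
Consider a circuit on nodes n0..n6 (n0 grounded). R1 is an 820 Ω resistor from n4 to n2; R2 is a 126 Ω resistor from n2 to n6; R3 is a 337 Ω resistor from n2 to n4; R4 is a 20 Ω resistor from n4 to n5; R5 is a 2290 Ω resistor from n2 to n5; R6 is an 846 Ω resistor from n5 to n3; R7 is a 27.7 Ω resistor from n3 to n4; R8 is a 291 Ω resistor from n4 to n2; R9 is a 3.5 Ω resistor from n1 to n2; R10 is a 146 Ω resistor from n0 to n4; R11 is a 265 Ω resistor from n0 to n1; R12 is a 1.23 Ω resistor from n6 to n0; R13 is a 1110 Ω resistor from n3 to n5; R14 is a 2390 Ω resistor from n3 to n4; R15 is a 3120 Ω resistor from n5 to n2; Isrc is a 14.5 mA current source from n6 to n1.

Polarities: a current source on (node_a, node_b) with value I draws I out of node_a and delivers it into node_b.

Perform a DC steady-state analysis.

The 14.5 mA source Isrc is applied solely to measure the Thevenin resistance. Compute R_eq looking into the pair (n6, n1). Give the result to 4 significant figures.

Apply KCL at each of the 6 non-ground nodes and solve the resulting linear system.
Node n1: branches {R9, R11, Isrc} → V_1 = 0.9612
Node n2: branches {R1, R2, R3, R5, R8, R9, R15} → V_2 = 0.9231
Node n3: branches {R6, R7, R13, R14} → V_3 = 0.5080
Node n4: branches {R1, R3, R4, R7, R8, R10, R14} → V_4 = 0.5077
Node n5: branches {R4, R5, R6, R13, R15} → V_5 = 0.5136
Node n6: branches {R2, R12, Isrc} → V_6 = -0.008738

R_eq = 66.89 Ω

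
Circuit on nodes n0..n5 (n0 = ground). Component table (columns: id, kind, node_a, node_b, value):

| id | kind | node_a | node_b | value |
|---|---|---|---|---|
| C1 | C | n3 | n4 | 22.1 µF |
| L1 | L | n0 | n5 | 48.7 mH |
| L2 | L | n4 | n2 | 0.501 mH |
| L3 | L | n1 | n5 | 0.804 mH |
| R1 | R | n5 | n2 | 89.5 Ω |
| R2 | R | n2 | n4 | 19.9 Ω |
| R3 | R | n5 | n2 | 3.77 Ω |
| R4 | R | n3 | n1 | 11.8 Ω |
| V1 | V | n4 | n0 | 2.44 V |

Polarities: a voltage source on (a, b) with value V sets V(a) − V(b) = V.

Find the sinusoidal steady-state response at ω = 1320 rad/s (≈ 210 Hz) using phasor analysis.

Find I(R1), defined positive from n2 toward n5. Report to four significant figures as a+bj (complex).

Element admittances at ω=1320 rad/s:
  Y(C1) = 0.000+0.02917j S between n3,n4
  Y(L1) = 0.000-0.01556j S between n0,n5
  Y(L2) = 0.000-1.512j S between n4,n2
  Y(L3) = 0.000-0.9423j S between n1,n5
  Y(R1) = 0.01117+0.000j S between n5,n2
  Y(R2) = 0.05025+0.000j S between n2,n4
  Y(R3) = 0.2653+0.000j S between n5,n2
  Y(R4) = 0.08475+0.000j S between n3,n1
  V1: constraint V(n4)−V(n0) = 2.44
Assemble and solve the 6×6 MNA system:
  V(n1)=2.423+0.1393j  V(n2)=2.416+0.001923j  V(n3)=2.467+0.1299j  V(n4)=2.440+0.000j  V(n5)=2.422+0.1353j
  i(V1)=-0.002105+0.03767j

-6.812e-05-0.001491j A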